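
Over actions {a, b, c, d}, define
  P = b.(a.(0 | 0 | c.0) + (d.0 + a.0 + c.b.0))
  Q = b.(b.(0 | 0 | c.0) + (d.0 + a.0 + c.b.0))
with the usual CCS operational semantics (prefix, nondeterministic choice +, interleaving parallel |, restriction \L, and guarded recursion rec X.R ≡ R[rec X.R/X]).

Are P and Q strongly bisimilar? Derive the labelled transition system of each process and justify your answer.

not bisimilar

P's transition system — 6 states:
  p0 = b.(a.(0 | 0 | c.0) + (d.0 + a.0 + c.b.0)) | -b-> p1
  p1 = a.(0 | 0 | c.0) + (d.0 + a.0 + c.b.0) | -a-> p2, -a-> p3, -c-> p4, -d-> p2
  p2 = 0 | stopped
  p3 = 0 | 0 | c.0 | -c-> p5
  p4 = b.0 | -b-> p2
  p5 = 0 | 0 | 0 | stopped
Q's transition system — 6 states:
  q0 = b.(b.(0 | 0 | c.0) + (d.0 + a.0 + c.b.0)) | -b-> q1
  q1 = b.(0 | 0 | c.0) + (d.0 + a.0 + c.b.0) | -a-> q2, -b-> q3, -c-> q4, -d-> q2
  q2 = 0 | stopped
  q3 = 0 | 0 | c.0 | -c-> q5
  q4 = b.0 | -b-> q2
  q5 = 0 | 0 | 0 | stopped
Partition-refinement fixed point:
  B0 = {p0}
  B1 = {p1}
  B2 = {p2, p5, q2, q5}
  B3 = {p3, q3}
  B4 = {p4, q4}
  B5 = {q0}
  B6 = {q1}
p0 ∈ B0, q0 ∈ B5 → different blocks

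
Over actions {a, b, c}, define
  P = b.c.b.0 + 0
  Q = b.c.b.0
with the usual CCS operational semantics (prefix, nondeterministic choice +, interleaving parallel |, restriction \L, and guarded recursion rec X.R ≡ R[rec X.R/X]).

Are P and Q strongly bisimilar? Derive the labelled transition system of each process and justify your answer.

LTS(P): 4 reachable states
  m0 = b.c.b.0 + 0 ⊢ =b=> m1
  m1 = c.b.0 ⊢ =c=> m2
  m2 = b.0 ⊢ =b=> m3
  m3 = 0 ⊢ (no moves)
LTS(Q): 4 reachable states
  n0 = b.c.b.0 ⊢ =b=> n1
  n1 = c.b.0 ⊢ =c=> n2
  n2 = b.0 ⊢ =b=> n3
  n3 = 0 ⊢ (no moves)
Coarsest stable partition (strong bisimilarity classes):
  B0 = {m0, n0}
  B1 = {m1, n1}
  B2 = {m2, n2}
  B3 = {m3, n3}
m0 ∈ B0, n0 ∈ B0 → same block

YES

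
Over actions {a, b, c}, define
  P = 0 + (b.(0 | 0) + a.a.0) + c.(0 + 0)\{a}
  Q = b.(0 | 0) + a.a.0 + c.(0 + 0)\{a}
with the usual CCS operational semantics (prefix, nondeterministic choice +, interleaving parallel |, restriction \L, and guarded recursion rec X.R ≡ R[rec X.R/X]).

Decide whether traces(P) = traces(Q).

traces(P) = traces(Q)

P's transition system — 5 states:
  u0 = 0 + (b.(0 | 0) + a.a.0) + c.(0 + 0)\{a} has moves ··a··> u1, ··b··> u2, ··c··> u3
  u1 = a.0 has moves ··a··> u4
  u2 = 0 | 0 has moves (no moves)
  u3 = (0 + 0)\{a} has moves (no moves)
  u4 = 0 has moves (no moves)
Q's transition system — 5 states:
  v0 = b.(0 | 0) + a.a.0 + c.(0 + 0)\{a} has moves ··a··> v1, ··b··> v2, ··c··> v3
  v1 = a.0 has moves ··a··> v4
  v2 = 0 | 0 has moves (no moves)
  v3 = (0 + 0)\{a} has moves (no moves)
  v4 = 0 has moves (no moves)
Bisimilarity quotient blocks:
  B0 = {u0, v0}
  B1 = {u2, u3, u4, v2, v3, v4}
  B2 = {u1, v1}
u0 ∈ B0, v0 ∈ B0 → same block
Bisimilar ⇒ trace-equivalent.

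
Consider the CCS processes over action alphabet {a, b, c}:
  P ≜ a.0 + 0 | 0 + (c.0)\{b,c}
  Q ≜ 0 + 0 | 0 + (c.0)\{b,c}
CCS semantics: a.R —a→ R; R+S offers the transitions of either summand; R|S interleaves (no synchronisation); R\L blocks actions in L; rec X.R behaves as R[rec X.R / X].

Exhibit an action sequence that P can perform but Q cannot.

Reachable graph of P (2 states):
  u0 = a.0 + 0 | 0 + (c.0)\{b,c} :: ··a··> u1
  u1 = 0 :: deadlocked
Reachable graph of Q (1 states):
  v0 = 0 + 0 | 0 + (c.0)\{b,c} :: deadlocked
Trace ⟨a⟩ through P, begin at {u0}:
  after a @ step 1: {u1}
  — P admits the full trace.
Trace ⟨a⟩ through Q, begin at {v0}:
  after a @ step 1: no successor for Q

a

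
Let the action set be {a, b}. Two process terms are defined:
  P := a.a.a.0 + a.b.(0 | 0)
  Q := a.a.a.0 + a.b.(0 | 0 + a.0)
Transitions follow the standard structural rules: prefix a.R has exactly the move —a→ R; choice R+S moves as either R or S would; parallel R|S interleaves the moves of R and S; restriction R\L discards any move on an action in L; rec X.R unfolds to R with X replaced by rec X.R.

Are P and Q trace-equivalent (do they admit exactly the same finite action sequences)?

P's transition system — 6 states:
  s0 = a.a.a.0 + a.b.(0 | 0) | -a-> s1, -a-> s2
  s1 = a.a.0 | -a-> s3
  s2 = b.(0 | 0) | -b-> s4
  s3 = a.0 | -a-> s5
  s4 = 0 | 0 | (no moves)
  s5 = 0 | (no moves)
Q's transition system — 6 states:
  t0 = a.a.a.0 + a.b.(0 | 0 + a.0) | -a-> t1, -a-> t2
  t1 = a.a.0 | -a-> t3
  t2 = b.(0 | 0 + a.0) | -b-> t4
  t3 = a.0 | -a-> t5
  t4 = 0 | 0 + a.0 | -a-> t5
  t5 = 0 | (no moves)
Run σ = ⟨aba⟩ on Q: start {t0}
  after a @ step 1: {t1, t2}
  after b @ step 2: {t4}
  after a @ step 3: {t5}
  — Q admits the full trace.
Run σ = ⟨aba⟩ on P: start {s0}
  after a @ step 1: {s1, s2}
  after b @ step 2: {s4}
  after a @ step 3: no successor for P

trace-distinct — witness ⟨aba⟩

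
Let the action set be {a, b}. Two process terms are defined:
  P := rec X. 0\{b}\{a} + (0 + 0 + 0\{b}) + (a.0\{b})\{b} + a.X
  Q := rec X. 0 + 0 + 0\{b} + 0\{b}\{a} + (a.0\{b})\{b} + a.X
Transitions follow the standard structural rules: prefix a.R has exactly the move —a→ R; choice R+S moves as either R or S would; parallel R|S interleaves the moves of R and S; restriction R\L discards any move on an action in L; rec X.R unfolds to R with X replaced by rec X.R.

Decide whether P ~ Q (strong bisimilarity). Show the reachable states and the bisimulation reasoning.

P ~ Q

Reachable graph of P (2 states):
  m0 = rec X. 0\{b}\{a} + (0 + 0 + 0\{b}) + (a.0\{b})\{b} + a.X has moves =a=> m0, =a=> m1
  m1 = 0\{b}\{b} has moves ∅
Reachable graph of Q (2 states):
  n0 = rec X. 0 + 0 + 0\{b} + 0\{b}\{a} + (a.0\{b})\{b} + a.X has moves =a=> n0, =a=> n1
  n1 = 0\{b}\{b} has moves ∅
Bisimilarity quotient blocks:
  B0 = {m0, n0}
  B1 = {m1, n1}
m0 ∈ B0, n0 ∈ B0 → same block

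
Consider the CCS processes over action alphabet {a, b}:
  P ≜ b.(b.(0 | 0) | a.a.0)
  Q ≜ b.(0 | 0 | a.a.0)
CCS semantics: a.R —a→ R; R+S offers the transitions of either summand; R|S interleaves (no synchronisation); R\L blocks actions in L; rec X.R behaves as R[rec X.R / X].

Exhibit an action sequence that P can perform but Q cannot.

bb

LTS(P): 7 reachable states
  u0 = b.(b.(0 | 0) | a.a.0) ⊢ =b=> u1
  u1 = b.(0 | 0) | a.a.0 ⊢ =a=> u2, =b=> u3
  u2 = b.(0 | 0) | a.0 ⊢ =a=> u4, =b=> u5
  u3 = 0 | 0 | a.a.0 ⊢ =a=> u5
  u4 = b.(0 | 0) | 0 ⊢ =b=> u6
  u5 = 0 | 0 | a.0 ⊢ =a=> u6
  u6 = 0 | 0 | 0 ⊢ stopped
LTS(Q): 4 reachable states
  v0 = b.(0 | 0 | a.a.0) ⊢ =b=> v1
  v1 = 0 | 0 | a.a.0 ⊢ =a=> v2
  v2 = 0 | 0 | a.0 ⊢ =a=> v3
  v3 = 0 | 0 | 0 ⊢ stopped
Executing bb from P (initial set {u0}):
  step 1 (b): {u1}
  step 2 (b): {u3}
  ✓ P
Executing bb from Q (initial set {v0}):
  step 1 (b): {v1}
  step 2 (b): no successor for Q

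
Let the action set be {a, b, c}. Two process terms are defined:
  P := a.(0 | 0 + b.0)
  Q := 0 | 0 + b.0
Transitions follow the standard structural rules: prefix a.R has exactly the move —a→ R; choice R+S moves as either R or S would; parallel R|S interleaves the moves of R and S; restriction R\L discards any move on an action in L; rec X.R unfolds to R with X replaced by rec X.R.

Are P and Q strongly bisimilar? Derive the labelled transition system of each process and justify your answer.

Reachable graph of P (3 states):
  p0 = a.(0 | 0 + b.0) has moves =a=> p1
  p1 = 0 | 0 + b.0 has moves =b=> p2
  p2 = 0 has moves ∅
Reachable graph of Q (2 states):
  q0 = 0 | 0 + b.0 has moves =b=> q1
  q1 = 0 has moves ∅
Bisimilarity quotient blocks:
  B0 = {p0}
  B1 = {p1, q0}
  B2 = {p2, q1}
p0 ∈ B0, q0 ∈ B1 → different blocks

P ≁ Q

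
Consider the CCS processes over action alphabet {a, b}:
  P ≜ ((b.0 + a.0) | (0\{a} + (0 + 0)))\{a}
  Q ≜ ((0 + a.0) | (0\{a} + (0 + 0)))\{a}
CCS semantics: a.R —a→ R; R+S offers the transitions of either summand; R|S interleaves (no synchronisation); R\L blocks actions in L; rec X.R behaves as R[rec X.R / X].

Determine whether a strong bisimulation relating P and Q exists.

Reachable graph of P (2 states):
  m0 = ((b.0 + a.0) | (0\{a} + (0 + 0)))\{a} :: ··b··> m1
  m1 = (0 | (0\{a} + (0 + 0)))\{a} :: ∅
Reachable graph of Q (1 states):
  n0 = ((0 + a.0) | (0\{a} + (0 + 0)))\{a} :: ∅
Partition-refinement fixed point:
  B0 = {m0}
  B1 = {m1, n0}
m0 ∈ B0, n0 ∈ B1 → different blocks

P ≁ Q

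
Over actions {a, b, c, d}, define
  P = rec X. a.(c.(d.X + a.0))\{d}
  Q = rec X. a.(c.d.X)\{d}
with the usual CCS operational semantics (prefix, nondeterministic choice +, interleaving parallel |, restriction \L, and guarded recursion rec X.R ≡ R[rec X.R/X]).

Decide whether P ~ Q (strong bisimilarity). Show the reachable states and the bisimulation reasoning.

P's transition system — 4 states:
  u0 = rec X. a.(c.(d.X + a.0))\{d} has moves =a=> u1
  u1 = (c.(d.(rec X. a.(c.(d.X + a.0))\{d}) + a.0))\{d} has moves =c=> u2
  u2 = (d.(rec X. a.(c.(d.X + a.0))\{d}) + a.0)\{d} has moves =a=> u3
  u3 = 0\{d} has moves (no moves)
Q's transition system — 3 states:
  v0 = rec X. a.(c.d.X)\{d} has moves =a=> v1
  v1 = (c.d.(rec X. a.(c.d.X)\{d}))\{d} has moves =c=> v2
  v2 = (d.(rec X. a.(c.d.X)\{d}))\{d} has moves (no moves)
Partition-refinement fixed point:
  B0 = {u0}
  B1 = {u1}
  B2 = {u2}
  B3 = {u3, v2}
  B4 = {v0}
  B5 = {v1}
u0 ∈ B0, v0 ∈ B4 → different blocks

not bisimilar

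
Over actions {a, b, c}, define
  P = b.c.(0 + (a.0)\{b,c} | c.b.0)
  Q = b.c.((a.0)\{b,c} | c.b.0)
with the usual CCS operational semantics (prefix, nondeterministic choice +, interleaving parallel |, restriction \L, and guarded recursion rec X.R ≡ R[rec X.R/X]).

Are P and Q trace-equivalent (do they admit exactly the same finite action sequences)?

trace-equivalent

Reachable graph of P (8 states):
  m0 = b.c.(0 + (a.0)\{b,c} | c.b.0) | --b--▸ m1
  m1 = c.(0 + (a.0)\{b,c} | c.b.0) | --c--▸ m2
  m2 = 0 + (a.0)\{b,c} | c.b.0 | --a--▸ m3, --c--▸ m4
  m3 = 0\{b,c} | c.b.0 | --c--▸ m5
  m4 = (a.0)\{b,c} | b.0 | --a--▸ m5, --b--▸ m6
  m5 = 0\{b,c} | b.0 | --b--▸ m7
  m6 = (a.0)\{b,c} | 0 | --a--▸ m7
  m7 = 0\{b,c} | 0 | (no moves)
Reachable graph of Q (8 states):
  n0 = b.c.((a.0)\{b,c} | c.b.0) | --b--▸ n1
  n1 = c.((a.0)\{b,c} | c.b.0) | --c--▸ n2
  n2 = (a.0)\{b,c} | c.b.0 | --a--▸ n3, --c--▸ n4
  n3 = 0\{b,c} | c.b.0 | --c--▸ n5
  n4 = (a.0)\{b,c} | b.0 | --a--▸ n5, --b--▸ n6
  n5 = 0\{b,c} | b.0 | --b--▸ n7
  n6 = (a.0)\{b,c} | 0 | --a--▸ n7
  n7 = 0\{b,c} | 0 | (no moves)
Partition-refinement fixed point:
  B0 = {m0, n0}
  B1 = {m1, n1}
  B2 = {m2, n2}
  B3 = {m3, n3}
  B4 = {m5, n5}
  B5 = {m7, n7}
  B6 = {m4, n4}
  B7 = {m6, n6}
m0 ∈ B0, n0 ∈ B0 → same block
Bisimilar ⇒ trace-equivalent.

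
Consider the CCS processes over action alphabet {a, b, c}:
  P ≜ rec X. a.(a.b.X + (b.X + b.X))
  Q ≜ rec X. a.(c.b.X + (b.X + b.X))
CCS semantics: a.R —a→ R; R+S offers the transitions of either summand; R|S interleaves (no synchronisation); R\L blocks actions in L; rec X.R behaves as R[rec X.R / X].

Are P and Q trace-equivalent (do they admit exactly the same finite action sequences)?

P's transition system — 3 states:
  s0 = rec X. a.(a.b.X + (b.X + b.X)) ⊢ --a--▸ s1
  s1 = a.b.(rec X. a.(a.b.X + (b.X + b.X))) + (b.(rec X. a.(a.b.X + (b.X + b.X))) + b.(rec X. a.(a.b.X + (b.X + b.X)))) ⊢ --a--▸ s2, --b--▸ s0
  s2 = b.(rec X. a.(a.b.X + (b.X + b.X))) ⊢ --b--▸ s0
Q's transition system — 3 states:
  t0 = rec X. a.(c.b.X + (b.X + b.X)) ⊢ --a--▸ t1
  t1 = c.b.(rec X. a.(c.b.X + (b.X + b.X))) + (b.(rec X. a.(c.b.X + (b.X + b.X))) + b.(rec X. a.(c.b.X + (b.X + b.X)))) ⊢ --b--▸ t0, --c--▸ t2
  t2 = b.(rec X. a.(c.b.X + (b.X + b.X))) ⊢ --b--▸ t0
Trace ⟨aa⟩ through P, begin at {s0}:
  step 1 (a): {s1}
  step 2 (a): {s2}
  ✓ P
Trace ⟨aa⟩ through Q, begin at {t0}:
  step 1 (a): {t1}
  step 2 (a): no successor for Q

traces(P) ≠ traces(Q) — witness ⟨aa⟩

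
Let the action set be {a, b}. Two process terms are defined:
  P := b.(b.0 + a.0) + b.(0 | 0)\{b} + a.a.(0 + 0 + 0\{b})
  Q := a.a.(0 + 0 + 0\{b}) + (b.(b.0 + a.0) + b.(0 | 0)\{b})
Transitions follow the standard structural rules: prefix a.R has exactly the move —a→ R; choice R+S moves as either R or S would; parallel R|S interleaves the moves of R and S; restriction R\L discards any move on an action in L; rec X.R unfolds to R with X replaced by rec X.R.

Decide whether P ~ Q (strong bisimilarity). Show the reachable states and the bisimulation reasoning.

P's transition system — 6 states:
  m0 = b.(b.0 + a.0) + b.(0 | 0)\{b} + a.a.(0 + 0 + 0\{b}) → —a→ m1, —b→ m2, —b→ m3
  m1 = a.(0 + 0 + 0\{b}) → —a→ m4
  m2 = (0 | 0)\{b} → stopped
  m3 = b.0 + a.0 → —a→ m5, —b→ m5
  m4 = 0 + 0 + 0\{b} → stopped
  m5 = 0 → stopped
Q's transition system — 6 states:
  n0 = a.a.(0 + 0 + 0\{b}) + (b.(b.0 + a.0) + b.(0 | 0)\{b}) → —a→ n1, —b→ n2, —b→ n3
  n1 = a.(0 + 0 + 0\{b}) → —a→ n4
  n2 = (0 | 0)\{b} → stopped
  n3 = b.0 + a.0 → —a→ n5, —b→ n5
  n4 = 0 + 0 + 0\{b} → stopped
  n5 = 0 → stopped
Bisimilarity quotient blocks:
  B0 = {m0, n0}
  B1 = {m2, m4, m5, n2, n4, n5}
  B2 = {m1, n1}
  B3 = {m3, n3}
m0 ∈ B0, n0 ∈ B0 → same block

YES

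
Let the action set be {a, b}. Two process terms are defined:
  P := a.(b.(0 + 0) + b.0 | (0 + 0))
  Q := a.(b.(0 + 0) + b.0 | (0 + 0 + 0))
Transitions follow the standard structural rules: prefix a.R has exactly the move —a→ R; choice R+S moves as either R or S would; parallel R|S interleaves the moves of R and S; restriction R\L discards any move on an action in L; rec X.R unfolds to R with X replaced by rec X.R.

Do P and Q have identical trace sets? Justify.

LTS(P): 4 reachable states
  p0 = a.(b.(0 + 0) + b.0 | (0 + 0)) has moves -a-> p1
  p1 = b.(0 + 0) + b.0 | (0 + 0) has moves -b-> p2, -b-> p3
  p2 = 0 + 0 has moves ·
  p3 = 0 | (0 + 0) has moves ·
LTS(Q): 4 reachable states
  q0 = a.(b.(0 + 0) + b.0 | (0 + 0 + 0)) has moves -a-> q1
  q1 = b.(0 + 0) + b.0 | (0 + 0 + 0) has moves -b-> q2, -b-> q3
  q2 = 0 + 0 has moves ·
  q3 = 0 | (0 + 0 + 0) has moves ·
Partition-refinement fixed point:
  B0 = {p0, q0}
  B1 = {p1, q1}
  B2 = {p2, p3, q2, q3}
p0 ∈ B0, q0 ∈ B0 → same block
Bisimilar ⇒ trace-equivalent.

trace-equivalent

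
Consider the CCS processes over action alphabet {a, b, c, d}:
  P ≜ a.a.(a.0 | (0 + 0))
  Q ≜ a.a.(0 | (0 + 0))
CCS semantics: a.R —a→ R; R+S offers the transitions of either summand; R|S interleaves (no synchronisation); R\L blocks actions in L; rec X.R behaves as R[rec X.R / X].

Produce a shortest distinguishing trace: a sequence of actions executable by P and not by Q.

aaa

Reachable graph of P (4 states):
  s0 = a.a.(a.0 | (0 + 0)) → ··a··> s1
  s1 = a.(a.0 | (0 + 0)) → ··a··> s2
  s2 = a.0 | (0 + 0) → ··a··> s3
  s3 = 0 | (0 + 0) → stopped
Reachable graph of Q (3 states):
  t0 = a.a.(0 | (0 + 0)) → ··a··> t1
  t1 = a.(0 | (0 + 0)) → ··a··> t2
  t2 = 0 | (0 + 0) → stopped
Run σ = ⟨aaa⟩ on P: start {s0}
  after a @ step 1: {s1}
  after a @ step 2: {s2}
  after a @ step 3: {s3}
  P completes σ.
Run σ = ⟨aaa⟩ on Q: start {t0}
  after a @ step 1: {t1}
  after a @ step 2: {t2}
  after a @ step 3: ∅  — Q cannot continue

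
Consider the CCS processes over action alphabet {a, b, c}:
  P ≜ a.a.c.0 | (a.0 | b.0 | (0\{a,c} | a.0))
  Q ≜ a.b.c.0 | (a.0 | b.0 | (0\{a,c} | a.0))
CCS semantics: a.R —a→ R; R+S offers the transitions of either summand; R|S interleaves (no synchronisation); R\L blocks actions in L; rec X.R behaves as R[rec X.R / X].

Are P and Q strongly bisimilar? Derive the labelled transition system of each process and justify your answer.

NO

P's transition system — 32 states:
  s0 = a.a.c.0 | (a.0 | b.0 | (0\{a,c} | a.0)) | ··a··> s1, ··a··> s2, ··a··> s3, ··b··> s4
  s1 = a.a.c.0 | (0 | b.0 | (0\{a,c} | a.0)) | ··a··> s5, ··a··> s6, ··b··> s7
  s2 = a.a.c.0 | (a.0 | b.0 | (0\{a,c} | 0)) | ··a··> s5, ··a··> s8, ··b··> s9
  s3 = a.c.0 | (a.0 | b.0 | (0\{a,c} | a.0)) | ··a··> s10, ··a··> s6, ··a··> s8, ··b··> s11
  s4 = a.a.c.0 | (a.0 | 0 | (0\{a,c} | a.0)) | ··a··> s11, ··a··> s7, ··a··> s9
  s5 = a.a.c.0 | (0 | b.0 | (0\{a,c} | 0)) | ··a··> s12, ··b··> s13
  s6 = a.c.0 | (0 | b.0 | (0\{a,c} | a.0)) | ··a··> s12, ··a··> s14, ··b··> s15
  s7 = a.a.c.0 | (0 | 0 | (0\{a,c} | a.0)) | ··a··> s13, ··a··> s15
  s8 = a.c.0 | (a.0 | b.0 | (0\{a,c} | 0)) | ··a··> s12, ··a··> s16, ··b··> s17
  s9 = a.a.c.0 | (a.0 | 0 | (0\{a,c} | 0)) | ··a··> s13, ··a··> s17
  s10 = c.0 | (a.0 | b.0 | (0\{a,c} | a.0)) | ··a··> s14, ··a··> s16, ··b··> s18, ··c··> s19
  s11 = a.c.0 | (a.0 | 0 | (0\{a,c} | a.0)) | ··a··> s15, ··a··> s17, ··a··> s18
  s12 = a.c.0 | (0 | b.0 | (0\{a,c} | 0)) | ··a··> s20, ··b··> s21
  s13 = a.a.c.0 | (0 | 0 | (0\{a,c} | 0)) | ··a··> s21
  s14 = c.0 | (0 | b.0 | (0\{a,c} | a.0)) | ··a··> s20, ··b··> s22, ··c··> s23
  s15 = a.c.0 | (0 | 0 | (0\{a,c} | a.0)) | ··a··> s21, ··a··> s22
  s16 = c.0 | (a.0 | b.0 | (0\{a,c} | 0)) | ··a··> s20, ··b··> s24, ··c··> s25
  s17 = a.c.0 | (a.0 | 0 | (0\{a,c} | 0)) | ··a··> s21, ··a··> s24
  s18 = c.0 | (a.0 | 0 | (0\{a,c} | a.0)) | ··a··> s22, ··a··> s24, ··c··> s26
  s19 = 0 | (a.0 | b.0 | (0\{a,c} | a.0)) | ··a··> s23, ··a··> s25, ··b··> s26
  s20 = c.0 | (0 | b.0 | (0\{a,c} | 0)) | ··b··> s27, ··c··> s28
  s21 = a.c.0 | (0 | 0 | (0\{a,c} | 0)) | ··a··> s27
  s22 = c.0 | (0 | 0 | (0\{a,c} | a.0)) | ··a··> s27, ··c··> s29
  s23 = 0 | (0 | b.0 | (0\{a,c} | a.0)) | ··a··> s28, ··b··> s29
  s24 = c.0 | (a.0 | 0 | (0\{a,c} | 0)) | ··a··> s27, ··c··> s30
  s25 = 0 | (a.0 | b.0 | (0\{a,c} | 0)) | ··a··> s28, ··b··> s30
  s26 = 0 | (a.0 | 0 | (0\{a,c} | a.0)) | ··a··> s29, ··a··> s30
  s27 = c.0 | (0 | 0 | (0\{a,c} | 0)) | ··c··> s31
  s28 = 0 | (0 | b.0 | (0\{a,c} | 0)) | ··b··> s31
  s29 = 0 | (0 | 0 | (0\{a,c} | a.0)) | ··a··> s31
  s30 = 0 | (a.0 | 0 | (0\{a,c} | 0)) | ··a··> s31
  s31 = 0 | (0 | 0 | (0\{a,c} | 0)) | (no moves)
Q's transition system — 32 states:
  t0 = a.b.c.0 | (a.0 | b.0 | (0\{a,c} | a.0)) | ··a··> t1, ··a··> t2, ··a··> t3, ··b··> t4
  t1 = a.b.c.0 | (0 | b.0 | (0\{a,c} | a.0)) | ··a··> t5, ··a··> t6, ··b··> t7
  t2 = a.b.c.0 | (a.0 | b.0 | (0\{a,c} | 0)) | ··a··> t5, ··a··> t8, ··b··> t9
  t3 = b.c.0 | (a.0 | b.0 | (0\{a,c} | a.0)) | ··a··> t6, ··a··> t8, ··b··> t10, ··b··> t11
  t4 = a.b.c.0 | (a.0 | 0 | (0\{a,c} | a.0)) | ··a··> t10, ··a··> t7, ··a··> t9
  t5 = a.b.c.0 | (0 | b.0 | (0\{a,c} | 0)) | ··a··> t12, ··b··> t13
  t6 = b.c.0 | (0 | b.0 | (0\{a,c} | a.0)) | ··a··> t12, ··b··> t14, ··b··> t15
  t7 = a.b.c.0 | (0 | 0 | (0\{a,c} | a.0)) | ··a··> t13, ··a··> t14
  t8 = b.c.0 | (a.0 | b.0 | (0\{a,c} | 0)) | ··a··> t12, ··b··> t16, ··b··> t17
  t9 = a.b.c.0 | (a.0 | 0 | (0\{a,c} | 0)) | ··a··> t13, ··a··> t16
  t10 = b.c.0 | (a.0 | 0 | (0\{a,c} | a.0)) | ··a··> t14, ··a··> t16, ··b··> t18
  t11 = c.0 | (a.0 | b.0 | (0\{a,c} | a.0)) | ··a··> t15, ··a··> t17, ··b··> t18, ··c··> t19
  t12 = b.c.0 | (0 | b.0 | (0\{a,c} | 0)) | ··b··> t20, ··b··> t21
  t13 = a.b.c.0 | (0 | 0 | (0\{a,c} | 0)) | ··a··> t20
  t14 = b.c.0 | (0 | 0 | (0\{a,c} | a.0)) | ··a··> t20, ··b··> t22
  t15 = c.0 | (0 | b.0 | (0\{a,c} | a.0)) | ··a··> t21, ··b··> t22, ··c··> t23
  t16 = b.c.0 | (a.0 | 0 | (0\{a,c} | 0)) | ··a··> t20, ··b··> t24
  t17 = c.0 | (a.0 | b.0 | (0\{a,c} | 0)) | ··a··> t21, ··b··> t24, ··c··> t25
  t18 = c.0 | (a.0 | 0 | (0\{a,c} | a.0)) | ··a··> t22, ··a··> t24, ··c··> t26
  t19 = 0 | (a.0 | b.0 | (0\{a,c} | a.0)) | ··a··> t23, ··a··> t25, ··b··> t26
  t20 = b.c.0 | (0 | 0 | (0\{a,c} | 0)) | ··b··> t27
  t21 = c.0 | (0 | b.0 | (0\{a,c} | 0)) | ··b··> t27, ··c··> t28
  t22 = c.0 | (0 | 0 | (0\{a,c} | a.0)) | ··a··> t27, ··c··> t29
  t23 = 0 | (0 | b.0 | (0\{a,c} | a.0)) | ··a··> t28, ··b··> t29
  t24 = c.0 | (a.0 | 0 | (0\{a,c} | 0)) | ··a··> t27, ··c··> t30
  t25 = 0 | (a.0 | b.0 | (0\{a,c} | 0)) | ··a··> t28, ··b··> t30
  t26 = 0 | (a.0 | 0 | (0\{a,c} | a.0)) | ··a··> t29, ··a··> t30
  t27 = c.0 | (0 | 0 | (0\{a,c} | 0)) | ··c··> t31
  t28 = 0 | (0 | b.0 | (0\{a,c} | 0)) | ··b··> t31
  t29 = 0 | (0 | 0 | (0\{a,c} | a.0)) | ··a··> t31
  t30 = 0 | (a.0 | 0 | (0\{a,c} | 0)) | ··a··> t31
  t31 = 0 | (0 | 0 | (0\{a,c} | 0)) | (no moves)
Bisimilarity quotient blocks:
  B0 = {s0}
  B1 = {s1, s2}
  B2 = {s5}
  B3 = {s13}
  B4 = {s21}
  B5 = {s27, t27}
  B6 = {s31, t31}
  B7 = {s12}
  B8 = {s20, t21}
  B9 = {s28, t28}
  B10 = {s7, s9}
  B11 = {s15, s17}
  B12 = {s22, s24, t22, t24}
  B13 = {s29, s30, t29, t30}
  B14 = {s6, s8}
  B15 = {s14, s16, t15, t17}
  B16 = {s23, s25, t23, t25}
  B17 = {s3}
  B18 = {s11}
  B19 = {s18, t18}
  B20 = {s26, t26}
  B21 = {s10, t11}
  B22 = {s19, t19}
  B23 = {s4}
  B24 = {t0}
  B25 = {t3}
  B26 = {t6, t8}
  B27 = {t14, t16}
  B28 = {t20}
  B29 = {t12}
  B30 = {t10}
  B31 = {t1, t2}
  B32 = {t7, t9}
  B33 = {t13}
  B34 = {t5}
  B35 = {t4}
s0 ∈ B0, t0 ∈ B24 → different blocks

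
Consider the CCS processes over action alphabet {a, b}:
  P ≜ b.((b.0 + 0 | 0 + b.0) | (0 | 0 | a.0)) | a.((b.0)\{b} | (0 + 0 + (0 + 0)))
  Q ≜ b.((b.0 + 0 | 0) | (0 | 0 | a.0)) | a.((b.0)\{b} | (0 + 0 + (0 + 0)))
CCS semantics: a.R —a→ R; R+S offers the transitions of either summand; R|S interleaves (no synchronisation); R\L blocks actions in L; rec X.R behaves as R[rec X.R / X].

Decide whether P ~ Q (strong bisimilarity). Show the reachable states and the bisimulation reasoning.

YES

LTS(P): 10 reachable states
  p0 = b.((b.0 + 0 | 0 + b.0) | (0 | 0 | a.0)) | a.((b.0)\{b} | (0 + 0 + (0 + 0))) | —a→ p1, —b→ p2
  p1 = b.((b.0 + 0 | 0 + b.0) | (0 | 0 | a.0)) | ((b.0)\{b} | (0 + 0 + (0 + 0))) | —b→ p3
  p2 = (b.0 + 0 | 0 + b.0) | (0 | 0 | a.0) | a.((b.0)\{b} | (0 + 0 + (0 + 0))) | —a→ p3, —a→ p4, —b→ p5
  p3 = (b.0 + 0 | 0 + b.0) | (0 | 0 | a.0) | ((b.0)\{b} | (0 + 0 + (0 + 0))) | —a→ p6, —b→ p7
  p4 = (b.0 + 0 | 0 + b.0) | (0 | 0 | 0) | a.((b.0)\{b} | (0 + 0 + (0 + 0))) | —a→ p6, —b→ p8
  p5 = 0 | (0 | 0 | a.0) | a.((b.0)\{b} | (0 + 0 + (0 + 0))) | —a→ p7, —a→ p8
  p6 = (b.0 + 0 | 0 + b.0) | (0 | 0 | 0) | ((b.0)\{b} | (0 + 0 + (0 + 0))) | —b→ p9
  p7 = 0 | (0 | 0 | a.0) | ((b.0)\{b} | (0 + 0 + (0 + 0))) | —a→ p9
  p8 = 0 | (0 | 0 | 0) | a.((b.0)\{b} | (0 + 0 + (0 + 0))) | —a→ p9
  p9 = 0 | (0 | 0 | 0) | ((b.0)\{b} | (0 + 0 + (0 + 0))) | ·
LTS(Q): 10 reachable states
  q0 = b.((b.0 + 0 | 0) | (0 | 0 | a.0)) | a.((b.0)\{b} | (0 + 0 + (0 + 0))) | —a→ q1, —b→ q2
  q1 = b.((b.0 + 0 | 0) | (0 | 0 | a.0)) | ((b.0)\{b} | (0 + 0 + (0 + 0))) | —b→ q3
  q2 = (b.0 + 0 | 0) | (0 | 0 | a.0) | a.((b.0)\{b} | (0 + 0 + (0 + 0))) | —a→ q3, —a→ q4, —b→ q5
  q3 = (b.0 + 0 | 0) | (0 | 0 | a.0) | ((b.0)\{b} | (0 + 0 + (0 + 0))) | —a→ q6, —b→ q7
  q4 = (b.0 + 0 | 0) | (0 | 0 | 0) | a.((b.0)\{b} | (0 + 0 + (0 + 0))) | —a→ q6, —b→ q8
  q5 = 0 | (0 | 0 | a.0) | a.((b.0)\{b} | (0 + 0 + (0 + 0))) | —a→ q7, —a→ q8
  q6 = (b.0 + 0 | 0) | (0 | 0 | 0) | ((b.0)\{b} | (0 + 0 + (0 + 0))) | —b→ q9
  q7 = 0 | (0 | 0 | a.0) | ((b.0)\{b} | (0 + 0 + (0 + 0))) | —a→ q9
  q8 = 0 | (0 | 0 | 0) | a.((b.0)\{b} | (0 + 0 + (0 + 0))) | —a→ q9
  q9 = 0 | (0 | 0 | 0) | ((b.0)\{b} | (0 + 0 + (0 + 0))) | ·
Partition-refinement fixed point:
  B0 = {p0, q0}
  B1 = {p1, q1}
  B2 = {p3, p4, q3, q4}
  B3 = {p6, q6}
  B4 = {p9, q9}
  B5 = {p7, p8, q7, q8}
  B6 = {p2, q2}
  B7 = {p5, q5}
p0 ∈ B0, q0 ∈ B0 → same block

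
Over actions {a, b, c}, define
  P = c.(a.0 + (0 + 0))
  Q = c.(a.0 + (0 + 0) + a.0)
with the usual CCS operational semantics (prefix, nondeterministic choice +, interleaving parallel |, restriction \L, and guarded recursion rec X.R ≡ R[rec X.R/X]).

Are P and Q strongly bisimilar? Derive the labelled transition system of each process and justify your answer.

P's transition system — 3 states:
  m0 = c.(a.0 + (0 + 0)) | =c=> m1
  m1 = a.0 + (0 + 0) | =a=> m2
  m2 = 0 | ∅
Q's transition system — 3 states:
  n0 = c.(a.0 + (0 + 0) + a.0) | =c=> n1
  n1 = a.0 + (0 + 0) + a.0 | =a=> n2
  n2 = 0 | ∅
Partition-refinement fixed point:
  B0 = {m0, n0}
  B1 = {m1, n1}
  B2 = {m2, n2}
m0 ∈ B0, n0 ∈ B0 → same block

P ~ Q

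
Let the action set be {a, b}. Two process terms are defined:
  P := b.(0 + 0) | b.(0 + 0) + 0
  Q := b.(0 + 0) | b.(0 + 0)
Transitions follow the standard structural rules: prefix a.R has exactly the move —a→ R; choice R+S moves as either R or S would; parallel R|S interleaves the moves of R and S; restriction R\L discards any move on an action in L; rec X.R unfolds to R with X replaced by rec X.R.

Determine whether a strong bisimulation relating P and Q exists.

P's transition system — 4 states:
  u0 = b.(0 + 0) | b.(0 + 0) + 0 → --b--▸ u1, --b--▸ u2
  u1 = (0 + 0) | b.(0 + 0) → --b--▸ u3
  u2 = b.(0 + 0) | (0 + 0) → --b--▸ u3
  u3 = (0 + 0) | (0 + 0) → ·
Q's transition system — 4 states:
  v0 = b.(0 + 0) | b.(0 + 0) → --b--▸ v1, --b--▸ v2
  v1 = (0 + 0) | b.(0 + 0) → --b--▸ v3
  v2 = b.(0 + 0) | (0 + 0) → --b--▸ v3
  v3 = (0 + 0) | (0 + 0) → ·
Bisimilarity quotient blocks:
  B0 = {u0, v0}
  B1 = {u1, u2, v1, v2}
  B2 = {u3, v3}
u0 ∈ B0, v0 ∈ B0 → same block

bisimilar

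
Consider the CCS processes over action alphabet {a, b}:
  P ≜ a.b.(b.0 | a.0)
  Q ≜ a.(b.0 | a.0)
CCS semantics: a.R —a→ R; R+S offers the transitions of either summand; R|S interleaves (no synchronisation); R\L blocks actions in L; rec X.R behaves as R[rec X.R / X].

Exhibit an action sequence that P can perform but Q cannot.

LTS(P): 6 reachable states
  p0 = a.b.(b.0 | a.0) ⊢ ··a··> p1
  p1 = b.(b.0 | a.0) ⊢ ··b··> p2
  p2 = b.0 | a.0 ⊢ ··a··> p3, ··b··> p4
  p3 = b.0 | 0 ⊢ ··b··> p5
  p4 = 0 | a.0 ⊢ ··a··> p5
  p5 = 0 | 0 ⊢ deadlocked
LTS(Q): 5 reachable states
  q0 = a.(b.0 | a.0) ⊢ ··a··> q1
  q1 = b.0 | a.0 ⊢ ··a··> q2, ··b··> q3
  q2 = b.0 | 0 ⊢ ··b··> q4
  q3 = 0 | a.0 ⊢ ··a··> q4
  q4 = 0 | 0 ⊢ deadlocked
Executing abb from P (initial set {p0}):
  step 1 (a): {p1}
  step 2 (b): {p2}
  step 3 (b): {p4}
  P completes σ.
Executing abb from Q (initial set {q0}):
  step 1 (a): {q1}
  step 2 (b): {q3}
  step 3 (b): ∅  — Q cannot continue

abb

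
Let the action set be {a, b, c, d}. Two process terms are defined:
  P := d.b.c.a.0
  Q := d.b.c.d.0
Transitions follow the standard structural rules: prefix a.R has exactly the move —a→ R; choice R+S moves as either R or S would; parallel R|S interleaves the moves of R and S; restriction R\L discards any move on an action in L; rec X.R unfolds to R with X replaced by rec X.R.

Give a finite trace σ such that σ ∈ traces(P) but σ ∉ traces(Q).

dbca

Reachable graph of P (5 states):
  p0 = d.b.c.a.0 | --d--▸ p1
  p1 = b.c.a.0 | --b--▸ p2
  p2 = c.a.0 | --c--▸ p3
  p3 = a.0 | --a--▸ p4
  p4 = 0 | stopped
Reachable graph of Q (5 states):
  q0 = d.b.c.d.0 | --d--▸ q1
  q1 = b.c.d.0 | --b--▸ q2
  q2 = c.d.0 | --c--▸ q3
  q3 = d.0 | --d--▸ q4
  q4 = 0 | stopped
Trace ⟨dbca⟩ through P, begin at {p0}:
  after d @ step 1: {p1}
  after b @ step 2: {p2}
  after c @ step 3: {p3}
  after a @ step 4: {p4}
  P completes σ.
Trace ⟨dbca⟩ through Q, begin at {q0}:
  after d @ step 1: {q1}
  after b @ step 2: {q2}
  after c @ step 3: {q3}
  after a @ step 4: no successor for Q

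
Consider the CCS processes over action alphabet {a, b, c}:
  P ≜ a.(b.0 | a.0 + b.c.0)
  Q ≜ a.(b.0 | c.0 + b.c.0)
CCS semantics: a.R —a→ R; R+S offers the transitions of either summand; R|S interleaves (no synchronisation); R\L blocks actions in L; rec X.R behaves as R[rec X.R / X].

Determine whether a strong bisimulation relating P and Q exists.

not bisimilar

P's transition system — 7 states:
  m0 = a.(b.0 | a.0 + b.c.0) has moves -a-> m1
  m1 = b.0 | a.0 + b.c.0 has moves -a-> m2, -b-> m3, -b-> m4
  m2 = b.0 | 0 has moves -b-> m5
  m3 = 0 | a.0 has moves -a-> m5
  m4 = c.0 has moves -c-> m6
  m5 = 0 | 0 has moves (no moves)
  m6 = 0 has moves (no moves)
Q's transition system — 7 states:
  n0 = a.(b.0 | c.0 + b.c.0) has moves -a-> n1
  n1 = b.0 | c.0 + b.c.0 has moves -b-> n2, -b-> n3, -c-> n4
  n2 = 0 | c.0 has moves -c-> n5
  n3 = c.0 has moves -c-> n6
  n4 = b.0 | 0 has moves -b-> n5
  n5 = 0 | 0 has moves (no moves)
  n6 = 0 has moves (no moves)
Bisimilarity quotient blocks:
  B0 = {m0}
  B1 = {m1}
  B2 = {m3}
  B3 = {m5, m6, n5, n6}
  B4 = {m4, n2, n3}
  B5 = {m2, n4}
  B6 = {n0}
  B7 = {n1}
m0 ∈ B0, n0 ∈ B6 → different blocks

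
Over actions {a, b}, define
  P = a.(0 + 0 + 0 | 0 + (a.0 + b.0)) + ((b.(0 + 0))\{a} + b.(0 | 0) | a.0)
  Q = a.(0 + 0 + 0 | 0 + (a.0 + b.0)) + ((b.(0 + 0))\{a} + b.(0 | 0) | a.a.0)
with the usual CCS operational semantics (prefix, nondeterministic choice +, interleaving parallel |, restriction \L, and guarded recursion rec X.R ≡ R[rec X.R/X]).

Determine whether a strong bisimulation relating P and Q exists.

NO

Reachable graph of P (7 states):
  s0 = a.(0 + 0 + 0 | 0 + (a.0 + b.0)) + ((b.(0 + 0))\{a} + b.(0 | 0) | a.0) ⊢ =a=> s1, =a=> s2, =b=> s3, =b=> s4
  s1 = 0 + 0 + 0 | 0 + (a.0 + b.0) ⊢ =a=> s5, =b=> s5
  s2 = b.(0 | 0) | 0 ⊢ =b=> s6
  s3 = (0 + 0)\{a} ⊢ ·
  s4 = 0 | 0 | a.0 ⊢ =a=> s6
  s5 = 0 ⊢ ·
  s6 = 0 | 0 | 0 ⊢ ·
Reachable graph of Q (9 states):
  t0 = a.(0 + 0 + 0 | 0 + (a.0 + b.0)) + ((b.(0 + 0))\{a} + b.(0 | 0) | a.a.0) ⊢ =a=> t1, =a=> t2, =b=> t3, =b=> t4
  t1 = 0 + 0 + 0 | 0 + (a.0 + b.0) ⊢ =a=> t5, =b=> t5
  t2 = b.(0 | 0) | a.0 ⊢ =a=> t6, =b=> t7
  t3 = (0 + 0)\{a} ⊢ ·
  t4 = 0 | 0 | a.a.0 ⊢ =a=> t7
  t5 = 0 ⊢ ·
  t6 = b.(0 | 0) | 0 ⊢ =b=> t8
  t7 = 0 | 0 | a.0 ⊢ =a=> t8
  t8 = 0 | 0 | 0 ⊢ ·
Coarsest stable partition (strong bisimilarity classes):
  B0 = {s0}
  B1 = {s4, t7}
  B2 = {s3, s5, s6, t3, t5, t8}
  B3 = {s2, t6}
  B4 = {s1, t1}
  B5 = {t0}
  B6 = {t4}
  B7 = {t2}
s0 ∈ B0, t0 ∈ B5 → different blocks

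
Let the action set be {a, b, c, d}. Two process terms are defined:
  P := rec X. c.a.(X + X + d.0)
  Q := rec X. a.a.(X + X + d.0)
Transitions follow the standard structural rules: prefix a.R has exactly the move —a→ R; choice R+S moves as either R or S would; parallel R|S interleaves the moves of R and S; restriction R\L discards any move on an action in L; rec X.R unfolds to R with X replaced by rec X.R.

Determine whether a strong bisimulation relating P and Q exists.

not bisimilar

LTS(P): 4 reachable states
  p0 = rec X. c.a.(X + X + d.0) :: ··c··> p1
  p1 = a.((rec X. c.a.(X + X + d.0)) + (rec X. c.a.(X + X + d.0)) + d.0) :: ··a··> p2
  p2 = (rec X. c.a.(X + X + d.0)) + (rec X. c.a.(X + X + d.0)) + d.0 :: ··c··> p1, ··d··> p3
  p3 = 0 :: stopped
LTS(Q): 4 reachable states
  q0 = rec X. a.a.(X + X + d.0) :: ··a··> q1
  q1 = a.((rec X. a.a.(X + X + d.0)) + (rec X. a.a.(X + X + d.0)) + d.0) :: ··a··> q2
  q2 = (rec X. a.a.(X + X + d.0)) + (rec X. a.a.(X + X + d.0)) + d.0 :: ··a··> q1, ··d··> q3
  q3 = 0 :: stopped
Partition-refinement fixed point:
  B0 = {p0}
  B1 = {p1}
  B2 = {p2}
  B3 = {p3, q3}
  B4 = {q0}
  B5 = {q1}
  B6 = {q2}
p0 ∈ B0, q0 ∈ B4 → different blocks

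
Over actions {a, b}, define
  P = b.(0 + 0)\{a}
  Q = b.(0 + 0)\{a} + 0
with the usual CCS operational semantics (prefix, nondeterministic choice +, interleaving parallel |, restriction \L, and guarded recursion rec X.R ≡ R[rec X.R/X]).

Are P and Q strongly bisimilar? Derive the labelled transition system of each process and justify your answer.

LTS(P): 2 reachable states
  p0 = b.(0 + 0)\{a} ⊢ -b-> p1
  p1 = (0 + 0)\{a} ⊢ ·
LTS(Q): 2 reachable states
  q0 = b.(0 + 0)\{a} + 0 ⊢ -b-> q1
  q1 = (0 + 0)\{a} ⊢ ·
Coarsest stable partition (strong bisimilarity classes):
  B0 = {p0, q0}
  B1 = {p1, q1}
p0 ∈ B0, q0 ∈ B0 → same block

bisimilar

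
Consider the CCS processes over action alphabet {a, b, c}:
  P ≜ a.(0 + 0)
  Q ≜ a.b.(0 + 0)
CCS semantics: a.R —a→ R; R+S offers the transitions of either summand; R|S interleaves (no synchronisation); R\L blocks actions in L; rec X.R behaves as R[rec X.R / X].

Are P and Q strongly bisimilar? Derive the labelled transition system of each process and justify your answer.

P's transition system — 2 states:
  s0 = a.(0 + 0) :: -a-> s1
  s1 = 0 + 0 :: (no moves)
Q's transition system — 3 states:
  t0 = a.b.(0 + 0) :: -a-> t1
  t1 = b.(0 + 0) :: -b-> t2
  t2 = 0 + 0 :: (no moves)
Bisimilarity quotient blocks:
  B0 = {s0}
  B1 = {s1, t2}
  B2 = {t0}
  B3 = {t1}
s0 ∈ B0, t0 ∈ B2 → different blocks

not bisimilar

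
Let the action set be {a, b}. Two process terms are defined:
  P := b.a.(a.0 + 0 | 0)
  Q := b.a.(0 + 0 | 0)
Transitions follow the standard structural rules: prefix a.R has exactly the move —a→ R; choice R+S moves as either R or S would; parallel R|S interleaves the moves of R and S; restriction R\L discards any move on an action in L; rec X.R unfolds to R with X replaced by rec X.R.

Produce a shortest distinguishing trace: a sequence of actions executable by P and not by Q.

baa

Reachable graph of P (4 states):
  m0 = b.a.(a.0 + 0 | 0) has moves --b--▸ m1
  m1 = a.(a.0 + 0 | 0) has moves --a--▸ m2
  m2 = a.0 + 0 | 0 has moves --a--▸ m3
  m3 = 0 has moves ∅
Reachable graph of Q (3 states):
  n0 = b.a.(0 + 0 | 0) has moves --b--▸ n1
  n1 = a.(0 + 0 | 0) has moves --a--▸ n2
  n2 = 0 + 0 | 0 has moves ∅
Run σ = ⟨baa⟩ on P: start {m0}
  step 1 (b): {m1}
  step 2 (a): {m2}
  step 3 (a): {m3}
  P completes σ.
Run σ = ⟨baa⟩ on Q: start {n0}
  step 1 (b): {n1}
  step 2 (a): {n2}
  step 3 (a): ∅ (Q stuck)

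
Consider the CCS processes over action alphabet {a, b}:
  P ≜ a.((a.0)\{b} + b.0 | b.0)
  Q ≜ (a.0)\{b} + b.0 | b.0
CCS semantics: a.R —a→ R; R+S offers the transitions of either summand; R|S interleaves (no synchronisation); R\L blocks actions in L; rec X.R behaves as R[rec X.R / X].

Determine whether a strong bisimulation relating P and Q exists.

P's transition system — 6 states:
  s0 = a.((a.0)\{b} + b.0 | b.0) | ··a··> s1
  s1 = (a.0)\{b} + b.0 | b.0 | ··a··> s2, ··b··> s3, ··b··> s4
  s2 = 0\{b} | ∅
  s3 = 0 | b.0 | ··b··> s5
  s4 = b.0 | 0 | ··b··> s5
  s5 = 0 | 0 | ∅
Q's transition system — 5 states:
  t0 = (a.0)\{b} + b.0 | b.0 | ··a··> t1, ··b··> t2, ··b··> t3
  t1 = 0\{b} | ∅
  t2 = 0 | b.0 | ··b··> t4
  t3 = b.0 | 0 | ··b··> t4
  t4 = 0 | 0 | ∅
Bisimilarity quotient blocks:
  B0 = {s0}
  B1 = {s1, t0}
  B2 = {s3, s4, t2, t3}
  B3 = {s2, s5, t1, t4}
s0 ∈ B0, t0 ∈ B1 → different blocks

P ≁ Q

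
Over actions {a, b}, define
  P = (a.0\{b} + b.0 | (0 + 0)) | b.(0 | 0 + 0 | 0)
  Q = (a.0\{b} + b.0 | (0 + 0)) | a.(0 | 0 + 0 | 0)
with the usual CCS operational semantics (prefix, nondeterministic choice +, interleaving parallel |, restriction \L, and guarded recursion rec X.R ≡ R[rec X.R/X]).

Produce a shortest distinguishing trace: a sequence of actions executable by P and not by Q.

P's transition system — 6 states:
  p0 = (a.0\{b} + b.0 | (0 + 0)) | b.(0 | 0 + 0 | 0) has moves -a-> p1, -b-> p2, -b-> p3
  p1 = 0\{b} | b.(0 | 0 + 0 | 0) has moves -b-> p4
  p2 = (a.0\{b} + b.0 | (0 + 0)) | (0 | 0 + 0 | 0) has moves -a-> p4, -b-> p5
  p3 = 0 | (0 + 0) | b.(0 | 0 + 0 | 0) has moves -b-> p5
  p4 = 0\{b} | (0 | 0 + 0 | 0) has moves (no moves)
  p5 = 0 | (0 + 0) | (0 | 0 + 0 | 0) has moves (no moves)
Q's transition system — 6 states:
  q0 = (a.0\{b} + b.0 | (0 + 0)) | a.(0 | 0 + 0 | 0) has moves -a-> q1, -a-> q2, -b-> q3
  q1 = (a.0\{b} + b.0 | (0 + 0)) | (0 | 0 + 0 | 0) has moves -a-> q4, -b-> q5
  q2 = 0\{b} | a.(0 | 0 + 0 | 0) has moves -a-> q4
  q3 = 0 | (0 + 0) | a.(0 | 0 + 0 | 0) has moves -a-> q5
  q4 = 0\{b} | (0 | 0 + 0 | 0) has moves (no moves)
  q5 = 0 | (0 + 0) | (0 | 0 + 0 | 0) has moves (no moves)
Trace ⟨bb⟩ through P, begin at {p0}:
  step 1 (b): {p2, p3}
  step 2 (b): {p5}
  ✓ P
Trace ⟨bb⟩ through Q, begin at {q0}:
  step 1 (b): {q3}
  step 2 (b): ∅  — Q cannot continue

bb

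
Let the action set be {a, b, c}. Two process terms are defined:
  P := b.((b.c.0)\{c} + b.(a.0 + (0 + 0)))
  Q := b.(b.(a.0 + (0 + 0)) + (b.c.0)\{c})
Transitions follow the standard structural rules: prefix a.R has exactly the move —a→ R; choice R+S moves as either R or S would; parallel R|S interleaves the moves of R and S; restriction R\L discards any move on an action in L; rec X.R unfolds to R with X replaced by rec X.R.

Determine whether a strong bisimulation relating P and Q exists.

P ~ Q

P's transition system — 5 states:
  p0 = b.((b.c.0)\{c} + b.(a.0 + (0 + 0))) → -b-> p1
  p1 = (b.c.0)\{c} + b.(a.0 + (0 + 0)) → -b-> p2, -b-> p3
  p2 = (c.0)\{c} → (no moves)
  p3 = a.0 + (0 + 0) → -a-> p4
  p4 = 0 → (no moves)
Q's transition system — 5 states:
  q0 = b.(b.(a.0 + (0 + 0)) + (b.c.0)\{c}) → -b-> q1
  q1 = b.(a.0 + (0 + 0)) + (b.c.0)\{c} → -b-> q2, -b-> q3
  q2 = (c.0)\{c} → (no moves)
  q3 = a.0 + (0 + 0) → -a-> q4
  q4 = 0 → (no moves)
Bisimilarity quotient blocks:
  B0 = {p0, q0}
  B1 = {p1, q1}
  B2 = {p2, p4, q2, q4}
  B3 = {p3, q3}
p0 ∈ B0, q0 ∈ B0 → same block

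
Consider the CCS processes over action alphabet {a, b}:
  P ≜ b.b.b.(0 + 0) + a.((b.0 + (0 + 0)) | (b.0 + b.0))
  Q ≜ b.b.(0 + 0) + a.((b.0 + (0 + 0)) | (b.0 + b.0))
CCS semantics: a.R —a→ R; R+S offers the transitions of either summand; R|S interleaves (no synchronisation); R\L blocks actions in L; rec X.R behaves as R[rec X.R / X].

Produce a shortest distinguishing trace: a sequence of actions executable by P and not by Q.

bbb

LTS(P): 8 reachable states
  s0 = b.b.b.(0 + 0) + a.((b.0 + (0 + 0)) | (b.0 + b.0)) → -a-> s1, -b-> s2
  s1 = (b.0 + (0 + 0)) | (b.0 + b.0) → -b-> s3, -b-> s4
  s2 = b.b.(0 + 0) → -b-> s5
  s3 = (b.0 + (0 + 0)) | 0 → -b-> s6
  s4 = 0 | (b.0 + b.0) → -b-> s6
  s5 = b.(0 + 0) → -b-> s7
  s6 = 0 | 0 → stopped
  s7 = 0 + 0 → stopped
LTS(Q): 7 reachable states
  t0 = b.b.(0 + 0) + a.((b.0 + (0 + 0)) | (b.0 + b.0)) → -a-> t1, -b-> t2
  t1 = (b.0 + (0 + 0)) | (b.0 + b.0) → -b-> t3, -b-> t4
  t2 = b.(0 + 0) → -b-> t5
  t3 = (b.0 + (0 + 0)) | 0 → -b-> t6
  t4 = 0 | (b.0 + b.0) → -b-> t6
  t5 = 0 + 0 → stopped
  t6 = 0 | 0 → stopped
Trace ⟨bbb⟩ through P, begin at {s0}:
  [1] b ⇒ {s2}
  [2] b ⇒ {s5}
  [3] b ⇒ {s7}
  P completes σ.
Trace ⟨bbb⟩ through Q, begin at {t0}:
  [1] b ⇒ {t2}
  [2] b ⇒ {t5}
  [3] b ⇒ ∅ (Q stuck)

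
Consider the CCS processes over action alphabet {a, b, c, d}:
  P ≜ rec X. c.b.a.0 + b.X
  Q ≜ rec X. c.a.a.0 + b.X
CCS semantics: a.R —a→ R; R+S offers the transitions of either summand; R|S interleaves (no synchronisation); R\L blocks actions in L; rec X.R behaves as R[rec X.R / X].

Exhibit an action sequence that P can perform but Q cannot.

cb

LTS(P): 4 reachable states
  s0 = rec X. c.b.a.0 + b.X :: --b--▸ s0, --c--▸ s1
  s1 = b.a.0 :: --b--▸ s2
  s2 = a.0 :: --a--▸ s3
  s3 = 0 :: ·
LTS(Q): 4 reachable states
  t0 = rec X. c.a.a.0 + b.X :: --b--▸ t0, --c--▸ t1
  t1 = a.a.0 :: --a--▸ t2
  t2 = a.0 :: --a--▸ t3
  t3 = 0 :: ·
Run σ = ⟨cb⟩ on P: start {s0}
  [1] c ⇒ {s1}
  [2] b ⇒ {s2}
  ✓ P
Run σ = ⟨cb⟩ on Q: start {t0}
  [1] c ⇒ {t1}
  [2] b ⇒ ∅  — Q cannot continue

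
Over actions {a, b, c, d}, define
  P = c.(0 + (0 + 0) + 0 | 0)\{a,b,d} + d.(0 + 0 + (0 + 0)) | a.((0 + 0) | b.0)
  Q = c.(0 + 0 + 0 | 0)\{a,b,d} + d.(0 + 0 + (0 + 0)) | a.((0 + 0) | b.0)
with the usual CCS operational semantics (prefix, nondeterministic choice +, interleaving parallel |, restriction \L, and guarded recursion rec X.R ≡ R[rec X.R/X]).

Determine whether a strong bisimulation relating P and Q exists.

bisimilar

Reachable graph of P (7 states):
  u0 = c.(0 + (0 + 0) + 0 | 0)\{a,b,d} + d.(0 + 0 + (0 + 0)) | a.((0 + 0) | b.0) → -a-> u1, -c-> u2, -d-> u3
  u1 = d.(0 + 0 + (0 + 0)) | ((0 + 0) | b.0) → -b-> u4, -d-> u5
  u2 = (0 + (0 + 0) + 0 | 0)\{a,b,d} → (no moves)
  u3 = (0 + 0 + (0 + 0)) | a.((0 + 0) | b.0) → -a-> u5
  u4 = d.(0 + 0 + (0 + 0)) | ((0 + 0) | 0) → -d-> u6
  u5 = (0 + 0 + (0 + 0)) | ((0 + 0) | b.0) → -b-> u6
  u6 = (0 + 0 + (0 + 0)) | ((0 + 0) | 0) → (no moves)
Reachable graph of Q (7 states):
  v0 = c.(0 + 0 + 0 | 0)\{a,b,d} + d.(0 + 0 + (0 + 0)) | a.((0 + 0) | b.0) → -a-> v1, -c-> v2, -d-> v3
  v1 = d.(0 + 0 + (0 + 0)) | ((0 + 0) | b.0) → -b-> v4, -d-> v5
  v2 = (0 + 0 + 0 | 0)\{a,b,d} → (no moves)
  v3 = (0 + 0 + (0 + 0)) | a.((0 + 0) | b.0) → -a-> v5
  v4 = d.(0 + 0 + (0 + 0)) | ((0 + 0) | 0) → -d-> v6
  v5 = (0 + 0 + (0 + 0)) | ((0 + 0) | b.0) → -b-> v6
  v6 = (0 + 0 + (0 + 0)) | ((0 + 0) | 0) → (no moves)
Partition-refinement fixed point:
  B0 = {u0, v0}
  B1 = {u1, v1}
  B2 = {u5, v5}
  B3 = {u2, u6, v2, v6}
  B4 = {u4, v4}
  B5 = {u3, v3}
u0 ∈ B0, v0 ∈ B0 → same block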